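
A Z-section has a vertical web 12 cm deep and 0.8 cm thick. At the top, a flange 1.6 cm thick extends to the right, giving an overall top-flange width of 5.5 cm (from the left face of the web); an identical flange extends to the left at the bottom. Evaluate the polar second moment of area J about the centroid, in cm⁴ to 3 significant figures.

Decompose the section into non-overlapping parts with the origin at the bottom-left of its bounding rectangle.
Web: 0.8 × 12, A = 9.6 cm², y = 6 cm, Ī = 115.2 cm⁴.
Top flange (beyond web): 4.7 × 1.6, A = 7.52 cm², y = 11.2 cm, Ī = 1.6043 cm⁴.
Bottom flange (beyond web): 4.7 × 1.6, A = 7.52 cm², y = 0.8 cm, Ī = 1.6043 cm⁴.
Centroid: ȳ = ΣA·y / ΣA = 6 cm.
Transfer each piece to the centroidal x-axis using Ī + A·d² with d = y − 6:
  web: d = 0 cm → contributes +115.2 cm⁴
  top flange (beyond web): d = 5.2 cm → contributes +204.95 cm⁴
  bottom flange (beyond web): d = -5.2 cm → contributes +204.95 cm⁴
Total I = 525.09 cm⁴.
For the y-axis: x̄ = 5.1 cm.
Repeating about the centroidal y-axis gives I_y = 141.94 cm⁴.
Polar second moment: J = I_x + I_y = 667.03 cm⁴.

J ≈ 667 cm⁴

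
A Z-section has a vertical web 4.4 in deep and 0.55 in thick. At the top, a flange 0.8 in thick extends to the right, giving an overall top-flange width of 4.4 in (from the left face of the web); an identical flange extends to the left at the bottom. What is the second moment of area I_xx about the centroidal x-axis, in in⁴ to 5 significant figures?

Break the section into simple shapes (no overlaps), measuring from the bottom-left corner of the bounding box.
Web: 0.55 × 4.4, A = 2.42 in², y = 2.2 in, Ī = 3.904267 in⁴.
Top flange (beyond web): 3.85 × 0.8, A = 3.08 in², y = 4 in, Ī = 0.1642667 in⁴.
Bottom flange (beyond web): 3.85 × 0.8, A = 3.08 in², y = 0.4 in, Ī = 0.1642667 in⁴.
Centroid: ȳ = ΣA·y / ΣA = 2.2 in.
Transfer each piece to the centroidal x-axis using Ī + A·d² with d = y − 2.2:
  web: d = 0 in → contributes +3.904267 in⁴
  top flange (beyond web): d = 1.8 in → contributes +10.14347 in⁴
  bottom flange (beyond web): d = -1.8 in → contributes +10.14347 in⁴
Total I = 24.1912 in⁴.

I_xx ≈ 24.191 in⁴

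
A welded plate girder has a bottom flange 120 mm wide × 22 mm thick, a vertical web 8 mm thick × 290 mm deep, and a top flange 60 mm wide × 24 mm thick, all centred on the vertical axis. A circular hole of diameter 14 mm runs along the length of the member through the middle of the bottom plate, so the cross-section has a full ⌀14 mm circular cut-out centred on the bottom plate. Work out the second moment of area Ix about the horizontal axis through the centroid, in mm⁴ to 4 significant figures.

Ix ≈ 1.082 × 10⁸ mm⁴

Treat the section as a set of non-overlapping primitives; coordinates are from the bounding-box lower-left.
Bottom plate: 120 × 22, A = 2 640 mm², y = 11 mm, Ī = 106 480 mm⁴.
Web plate: 8 × 290, A = 2 320 mm², y = 167 mm, Ī = 16 259 333 mm⁴.
Top plate: 60 × 24, A = 1 440 mm², y = 324 mm, Ī = 69 120 mm⁴.
Hole (subtracted): ⌀14, A = 153.938 mm², y = 11 mm, Ī = 1885.74 mm⁴.
Centroid: ȳ = ΣA·y / ΣA = 141.104 mm.
Transfer each piece to the horizontal axis through the centroid using Ī + A·d² with d = y − 141.104:
  bottom plate: d = -130.104 mm → contributes +44 794 153 mm⁴
  web plate: d = 25.8956 mm → contributes +17 815 087 mm⁴
  top plate: d = 182.896 mm → contributes +48 238 285 mm⁴
  hole: d = -130.104 mm → contributes −2 607 618 mm⁴
Total I = 108 239 907 mm⁴.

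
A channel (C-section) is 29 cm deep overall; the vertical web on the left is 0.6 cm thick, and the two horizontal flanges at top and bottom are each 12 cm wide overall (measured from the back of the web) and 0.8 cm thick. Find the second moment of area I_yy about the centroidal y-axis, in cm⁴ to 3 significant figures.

I_yy ≈ 519 cm⁴

Split into non-overlapping primitives; take the origin at the lower-left of the bounding box.
Web: 0.6 × 29, A = 17.4 cm², x = 0.3 cm, Ī = 0.522 cm⁴.
Top flange (beyond web): 11.4 × 0.8, A = 9.12 cm², x = 6.3 cm, Ī = 98.77 cm⁴.
Bottom flange (beyond web): 11.4 × 0.8, A = 9.12 cm², x = 6.3 cm, Ī = 98.77 cm⁴.
Centroid: x̄ = ΣA·x / ΣA = 3.3707 cm.
Transfer each piece to the centroidal y-axis using Ī + A·d² with d = x − 3.3707:
  web: d = -3.0707 cm → contributes +164.59 cm⁴
  top flange (beyond web): d = 2.9293 cm → contributes +177.03 cm⁴
  bottom flange (beyond web): d = 2.9293 cm → contributes +177.03 cm⁴
Total I = 518.64 cm⁴.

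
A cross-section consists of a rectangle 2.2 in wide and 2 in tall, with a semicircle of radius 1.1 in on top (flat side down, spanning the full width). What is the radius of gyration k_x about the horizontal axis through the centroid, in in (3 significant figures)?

Split into non-overlapping primitives; take the origin at the lower-left of the bounding box.
Rectangular body: 2.2 × 2, A = 4.4 in², y = 1 in, Ī = 1.4667 in⁴.
Semicircular cap: semicircle r = 1.1, A = 1.9007 in², y = 2.4669 in, Ī = 0.1607 in⁴.
Centroid: ȳ = ΣA·y / ΣA = 1.4425 in.
Transfer each piece to the horizontal axis through the centroid using Ī + A·d² with d = y − 1.4425:
  rectangular body: d = -0.44249 in → contributes +2.3282 in⁴
  semicircular cap: d = 1.0244 in → contributes +2.1551 in⁴
Total I = 4.4833 in⁴.
Radius of gyration: k = √(I/A) = √(4.4833 / 6.3007) = 0.84354 in.

k_x ≈ 0.844 in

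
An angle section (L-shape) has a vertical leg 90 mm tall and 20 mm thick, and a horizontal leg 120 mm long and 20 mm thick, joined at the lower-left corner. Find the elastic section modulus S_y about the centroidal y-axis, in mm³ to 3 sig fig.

S_y ≈ 6.55 × 10⁴ mm³

Treat the section as a set of non-overlapping primitives; coordinates are from the bounding-box lower-left.
Vertical leg: 20 × 90, A = 1 800 mm², x = 10 mm, Ī = 60 000 mm⁴.
Horizontal leg (remainder): 100 × 20, A = 2 000 mm², x = 70 mm, Ī = 1 666 667 mm⁴.
Centroid: x̄ = ΣA·x / ΣA = 41.579 mm.
Transfer each piece to the centroidal y-axis using Ī + A·d² with d = x − 41.579:
  vertical leg: d = -31.579 mm → contributes +1 855 014 mm⁴
  horizontal leg (remainder): d = 28.421 mm → contributes +3 282 179 mm⁴
Total I = 5 137 193 mm⁴.
Extreme fibre distance c = 78.421 mm; S = I/c = 65 508 mm³.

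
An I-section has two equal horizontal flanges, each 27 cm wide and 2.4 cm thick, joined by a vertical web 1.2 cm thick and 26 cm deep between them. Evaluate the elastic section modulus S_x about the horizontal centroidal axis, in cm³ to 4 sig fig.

S_x ≈ 1815 cm³

Split into non-overlapping primitives; take the origin at the lower-left of the bounding box.
Bottom flange: 27 × 2.4, A = 64.8 cm², y = 1.2 cm, Ī = 31.104 cm⁴.
Web: 1.2 × 26, A = 31.2 cm², y = 15.4 cm, Ī = 1757.6 cm⁴.
Top flange: 27 × 2.4, A = 64.8 cm², y = 29.6 cm, Ī = 31.104 cm⁴.
By symmetry the centroid is at mid-height, ȳ = 15.4 cm.
Transfer each piece to the horizontal centroidal axis using Ī + A·d² with d = y − 15.4:
  bottom flange: d = -14.2 cm → contributes +13097.4 cm⁴
  web: d = 0 cm → contributes +1757.6 cm⁴
  top flange: d = 14.2 cm → contributes +13097.4 cm⁴
Total I = 27952.4 cm⁴.
Extreme fibre distance c = 15.4 cm; S = I/c = 1815.09 cm³.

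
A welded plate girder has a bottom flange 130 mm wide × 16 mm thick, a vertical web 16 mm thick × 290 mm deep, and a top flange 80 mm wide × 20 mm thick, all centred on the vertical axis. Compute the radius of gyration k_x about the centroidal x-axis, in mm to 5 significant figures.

k_x ≈ 119.67 mm

Decompose the section into non-overlapping parts with the origin at the bottom-left of its bounding rectangle.
Bottom plate: 130 × 16, A = 2 080 mm², y = 8 mm, Ī = 44373.33 mm⁴.
Web plate: 16 × 290, A = 4 640 mm², y = 161 mm, Ī = 32 518 667 mm⁴.
Top plate: 80 × 20, A = 1 600 mm², y = 316 mm, Ī = 53333.33 mm⁴.
Centroid: ȳ = ΣA·y / ΣA = 152.5577 mm.
Transfer each piece to the centroidal x-axis using Ī + A·d² with d = y − 152.5577:
  bottom plate: d = -144.5577 mm → contributes +43 509 980 mm⁴
  web plate: d = 8.442308 mm → contributes +32 849 371 mm⁴
  top plate: d = 163.4423 mm → contributes +42 794 754 mm⁴
Total I = 119 154 106 mm⁴.
Radius of gyration: k = √(I/A) = √(119 154 106 / 8 320) = 119.6721 mm.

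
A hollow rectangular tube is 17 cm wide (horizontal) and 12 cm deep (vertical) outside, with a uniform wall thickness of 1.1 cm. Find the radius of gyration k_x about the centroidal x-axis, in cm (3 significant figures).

Split into non-overlapping primitives; take the origin at the lower-left of the bounding box.
Outer rectangle: 17 × 12, A = 204 cm², y = 6 cm, Ī = 2 448 cm⁴.
Inner void (subtracted): 14.8 × 9.8, A = 145.04 cm², y = 6 cm, Ī = 1160.8 cm⁴.
By symmetry the centroid is at mid-height, ȳ = 6 cm.
All pieces are centred on the centroidal x-axis, so I = ΣĪ (holes subtracted) = 1287.2 cm⁴.
Radius of gyration: k = √(I/A) = √(1287.2 / 58.96) = 4.6724 cm.

k_x ≈ 4.67 cm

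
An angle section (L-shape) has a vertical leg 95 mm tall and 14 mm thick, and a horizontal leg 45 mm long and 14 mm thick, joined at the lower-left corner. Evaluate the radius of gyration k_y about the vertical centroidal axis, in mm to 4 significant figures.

Break the section into simple shapes (no overlaps), measuring from the bottom-left corner of the bounding box.
Vertical leg: 14 × 95, A = 1 330 mm², x = 7 mm, Ī = 21723.3 mm⁴.
Horizontal leg (remainder): 31 × 14, A = 434 mm², x = 29.5 mm, Ī = 34756.2 mm⁴.
Centroid: x̄ = ΣA·x / ΣA = 12.5357 mm.
Transfer each piece to the vertical centroidal axis using Ī + A·d² with d = x − 12.5357:
  vertical leg: d = -5.53571 mm → contributes +62 480 mm⁴
  horizontal leg (remainder): d = 16.9643 mm → contributes +159 656 mm⁴
Total I = 222 136 mm⁴.
Radius of gyration: k = √(I/A) = √(222 136 / 1 764) = 11.2217 mm.

k_y ≈ 11.22 mm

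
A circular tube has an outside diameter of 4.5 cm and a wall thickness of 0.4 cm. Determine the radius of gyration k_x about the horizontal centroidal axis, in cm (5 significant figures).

k_x ≈ 1.4565 cm

Decompose the section into non-overlapping parts with the origin at the bottom-left of its bounding rectangle.
Outer circle: ⌀4.5, A = 15.90431 cm², y = 2.25 cm, Ī = 20.1289 cm⁴.
Bore (subtracted): ⌀3.7, A = 10.7521 cm², y = 2.25 cm, Ī = 9.199766 cm⁴.
By symmetry the centroid is at mid-height, ȳ = 2.25 cm.
All pieces are centred on the horizontal centroidal axis, so I = ΣĪ (holes subtracted) = 10.92913 cm⁴.
Radius of gyration: k = √(I/A) = √(10.92913 / 5.152212) = 1.456451 cm.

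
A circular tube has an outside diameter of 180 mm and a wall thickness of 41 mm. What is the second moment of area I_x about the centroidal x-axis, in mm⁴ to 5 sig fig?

I_x ≈ 4.7002 × 10⁷ mm⁴

Treat the section as a set of non-overlapping primitives; coordinates are from the bounding-box lower-left.
Outer circle: ⌀180, A = 25446.9 mm², y = 90 mm, Ī = 51 529 974 mm⁴.
Bore (subtracted): ⌀98, A = 7542.964 mm², y = 90 mm, Ī = 4 527 664 mm⁴.
By symmetry the centroid is at mid-height, ȳ = 90 mm.
All pieces are centred on the centroidal x-axis, so I = ΣĪ (holes subtracted) = 47 002 309 mm⁴.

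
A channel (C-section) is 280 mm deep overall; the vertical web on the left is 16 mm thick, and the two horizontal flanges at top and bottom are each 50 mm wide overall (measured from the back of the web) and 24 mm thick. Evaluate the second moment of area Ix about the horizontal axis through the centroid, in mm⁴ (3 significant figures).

Split into non-overlapping primitives; take the origin at the lower-left of the bounding box.
Web: 16 × 280, A = 4 480 mm², y = 140 mm, Ī = 29 269 333 mm⁴.
Top flange (beyond web): 34 × 24, A = 816 mm², y = 268 mm, Ī = 39 168 mm⁴.
Bottom flange (beyond web): 34 × 24, A = 816 mm², y = 12 mm, Ī = 39 168 mm⁴.
By symmetry the centroid is at mid-height, ȳ = 140 mm.
Transfer each piece to the horizontal axis through the centroid using Ī + A·d² with d = y − 140:
  web: d = 0 mm → contributes +29 269 333 mm⁴
  top flange (beyond web): d = 128 mm → contributes +13 408 512 mm⁴
  bottom flange (beyond web): d = -128 mm → contributes +13 408 512 mm⁴
Total I = 56 086 357 mm⁴.

Ix ≈ 5.61 × 10⁷ mm⁴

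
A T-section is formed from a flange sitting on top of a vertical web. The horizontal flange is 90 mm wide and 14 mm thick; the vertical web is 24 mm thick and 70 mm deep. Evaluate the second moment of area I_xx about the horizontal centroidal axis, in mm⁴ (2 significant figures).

Split into non-overlapping primitives; take the origin at the lower-left of the bounding box.
Flange: 90 × 14, A = 1 260 mm², y = 77 mm, Ī = 20 580 mm⁴.
Web: 24 × 70, A = 1 680 mm², y = 35 mm, Ī = 686 000 mm⁴.
Centroid: ȳ = ΣA·y / ΣA = 53 mm.
Transfer each piece to the horizontal centroidal axis using Ī + A·d² with d = y − 53:
  flange: d = 24 mm → contributes +746 340 mm⁴
  web: d = -18 mm → contributes +1 230 320 mm⁴
Total I = 1 976 660 mm⁴.

I_xx ≈ 2.0 × 10⁶ mm⁴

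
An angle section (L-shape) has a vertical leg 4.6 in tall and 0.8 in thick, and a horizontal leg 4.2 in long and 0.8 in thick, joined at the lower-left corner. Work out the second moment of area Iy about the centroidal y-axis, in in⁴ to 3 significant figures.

Break the section into simple shapes (no overlaps), measuring from the bottom-left corner of the bounding box.
Vertical leg: 0.8 × 4.6, A = 3.68 in², x = 0.4 in, Ī = 0.19627 in⁴.
Horizontal leg (remainder): 3.4 × 0.8, A = 2.72 in², x = 2.5 in, Ī = 2.6203 in⁴.
Centroid: x̄ = ΣA·x / ΣA = 1.2925 in.
Transfer each piece to the centroidal y-axis using Ī + A·d² with d = x − 1.2925:
  vertical leg: d = -0.8925 in → contributes +3.1276 in⁴
  horizontal leg (remainder): d = 1.2075 in → contributes +6.5862 in⁴
Total I = 9.7138 in⁴.

Iy ≈ 9.71 in⁴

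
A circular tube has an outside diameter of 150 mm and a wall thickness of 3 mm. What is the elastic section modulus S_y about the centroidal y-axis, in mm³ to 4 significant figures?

Decompose the section into non-overlapping parts with the origin at the bottom-left of its bounding rectangle.
Outer circle: ⌀150, A = 17671.5 mm², x = 75 mm, Ī = 24 850 489 mm⁴.
Bore (subtracted): ⌀144, A = 16 286 mm², x = 75 mm, Ī = 21 106 677 mm⁴.
By symmetry the centroid is at mid-width, x̄ = 75 mm.
All pieces are centred on the centroidal y-axis, so I = ΣĪ (holes subtracted) = 3 743 812 mm⁴.
Extreme fibre distance c = 75 mm; S = I/c = 49917.5 mm³.

S_y ≈ 4.992 × 10⁴ mm³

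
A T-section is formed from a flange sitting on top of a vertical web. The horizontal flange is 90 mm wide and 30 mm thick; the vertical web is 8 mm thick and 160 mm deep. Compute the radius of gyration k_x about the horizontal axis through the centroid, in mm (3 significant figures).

Split into non-overlapping primitives; take the origin at the lower-left of the bounding box.
Flange: 90 × 30, A = 2 700 mm², y = 175 mm, Ī = 202 500 mm⁴.
Web: 8 × 160, A = 1 280 mm², y = 80 mm, Ī = 2 730 667 mm⁴.
Centroid: ȳ = ΣA·y / ΣA = 144.45 mm.
Transfer each piece to the horizontal axis through the centroid using Ī + A·d² with d = y − 144.45:
  flange: d = 30.553 mm → contributes +2 722 873 mm⁴
  web: d = -64.447 mm → contributes +8 047 078 mm⁴
Total I = 10 769 951 mm⁴.
Radius of gyration: k = √(I/A) = √(10 769 951 / 3 980) = 52.019 mm.

k_x ≈ 52.0 mm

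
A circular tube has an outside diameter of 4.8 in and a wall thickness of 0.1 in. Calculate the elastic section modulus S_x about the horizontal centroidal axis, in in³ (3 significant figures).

S_x ≈ 1.70 in³

Break the section into simple shapes (no overlaps), measuring from the bottom-left corner of the bounding box.
Outer circle: ⌀4.8, A = 18.096 in², y = 2.4 in, Ī = 26.058 in⁴.
Bore (subtracted): ⌀4.6, A = 16.619 in², y = 2.4 in, Ī = 21.979 in⁴.
By symmetry the centroid is at mid-height, ȳ = 2.4 in.
All pieces are centred on the horizontal centroidal axis, so I = ΣĪ (holes subtracted) = 4.079 in⁴.
Extreme fibre distance c = 2.4 in; S = I/c = 1.6996 in³.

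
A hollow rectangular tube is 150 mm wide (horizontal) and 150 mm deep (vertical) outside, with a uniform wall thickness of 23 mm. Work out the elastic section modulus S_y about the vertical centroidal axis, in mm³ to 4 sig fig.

Break the section into simple shapes (no overlaps), measuring from the bottom-left corner of the bounding box.
Outer rectangle: 150 × 150, A = 22 500 mm², x = 75 mm, Ī = 42 187 500 mm⁴.
Inner void (subtracted): 104 × 104, A = 10 816 mm², x = 75 mm, Ī = 9 748 821 mm⁴.
By symmetry the centroid is at mid-width, x̄ = 75 mm.
All pieces are centred on the vertical centroidal axis, so I = ΣĪ (holes subtracted) = 32 438 679 mm⁴.
Extreme fibre distance c = 75 mm; S = I/c = 432 516 mm³.

S_y ≈ 4.325 × 10⁵ mm³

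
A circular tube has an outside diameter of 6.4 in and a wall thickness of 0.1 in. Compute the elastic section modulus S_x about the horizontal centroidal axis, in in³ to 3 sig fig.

Treat the section as a set of non-overlapping primitives; coordinates are from the bounding-box lower-left.
Outer circle: ⌀6.4, A = 32.17 in², y = 3.2 in, Ī = 82.355 in⁴.
Bore (subtracted): ⌀6.2, A = 30.191 in², y = 3.2 in, Ī = 72.533 in⁴.
By symmetry the centroid is at mid-height, ȳ = 3.2 in.
All pieces are centred on the horizontal centroidal axis, so I = ΣĪ (holes subtracted) = 9.8218 in⁴.
Extreme fibre distance c = 3.2 in; S = I/c = 3.0693 in³.

S_x ≈ 3.07 in³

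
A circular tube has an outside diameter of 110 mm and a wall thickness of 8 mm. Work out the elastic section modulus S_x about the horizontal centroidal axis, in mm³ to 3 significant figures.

Split into non-overlapping primitives; take the origin at the lower-left of the bounding box.
Outer circle: ⌀110, A = 9503.3 mm², y = 55 mm, Ī = 7 186 884 mm⁴.
Bore (subtracted): ⌀94, A = 6939.8 mm², y = 55 mm, Ī = 3 832 492 mm⁴.
By symmetry the centroid is at mid-height, ȳ = 55 mm.
All pieces are centred on the horizontal centroidal axis, so I = ΣĪ (holes subtracted) = 3 354 392 mm⁴.
Extreme fibre distance c = 55 mm; S = I/c = 60 989 mm³.

S_x ≈ 6.10 × 10⁴ mm³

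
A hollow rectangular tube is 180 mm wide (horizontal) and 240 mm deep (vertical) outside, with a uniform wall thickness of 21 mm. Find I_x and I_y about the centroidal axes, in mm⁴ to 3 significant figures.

I_x ≈ 1.18 × 10⁸ mm⁴, I_y ≈ 7.33 × 10⁷ mm⁴

Break the section into simple shapes (no overlaps), measuring from the bottom-left corner of the bounding box.
Outer rectangle: 180 × 240, A = 43 200 mm², y = 120 mm, Ī = 207 360 000 mm⁴.
Inner void (subtracted): 138 × 198, A = 27 324 mm², y = 120 mm, Ī = 89 267 508 mm⁴.
By symmetry the centroid is at mid-height, ȳ = 120 mm.
All pieces are centred on the centroidal x-axis, so I = ΣĪ (holes subtracted) = 118 092 492 mm⁴.
Repeating about the centroidal y-axis gives I_y = 73 276 812 mm⁴.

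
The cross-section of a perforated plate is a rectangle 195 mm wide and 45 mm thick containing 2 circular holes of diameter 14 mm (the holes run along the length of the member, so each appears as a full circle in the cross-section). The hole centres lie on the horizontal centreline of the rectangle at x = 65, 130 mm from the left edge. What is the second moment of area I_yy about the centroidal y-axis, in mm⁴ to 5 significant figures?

Break the section into simple shapes (no overlaps), measuring from the bottom-left corner of the bounding box.
Plate: 195 × 45, A = 8 775 mm², x = 97.5 mm, Ī = 27 805 781 mm⁴.
Hole 1 (subtracted): ⌀14, A = 153.938 mm², x = 65 mm, Ī = 1885.741 mm⁴.
Hole 2 (subtracted): ⌀14, A = 153.938 mm², x = 130 mm, Ī = 1885.741 mm⁴.
By symmetry the centroid is at mid-width, x̄ = 97.5 mm.
Transfer each piece to the centroidal y-axis using Ī + A·d² with d = x − 97.5:
  plate: d = 0 mm → contributes +27 805 781 mm⁴
  hole 1: d = -32.5 mm → contributes −164482.8 mm⁴
  hole 2: d = 32.5 mm → contributes −164482.8 mm⁴
Total I = 27 476 816 mm⁴.

I_yy ≈ 2.7477 × 10⁷ mm⁴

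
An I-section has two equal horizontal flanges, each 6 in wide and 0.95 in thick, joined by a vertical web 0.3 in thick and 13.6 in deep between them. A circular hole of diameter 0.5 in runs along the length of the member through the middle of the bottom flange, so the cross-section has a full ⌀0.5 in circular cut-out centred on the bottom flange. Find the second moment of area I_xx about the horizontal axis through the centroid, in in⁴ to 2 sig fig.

Treat the section as a set of non-overlapping primitives; coordinates are from the bounding-box lower-left.
Bottom flange: 6 × 0.95, A = 5.7 in², y = 0.475 in, Ī = 0.4287 in⁴.
Web: 0.3 × 13.6, A = 4.08 in², y = 7.75 in, Ī = 62.89 in⁴.
Top flange: 6 × 0.95, A = 5.7 in², y = 15.03 in, Ī = 0.4287 in⁴.
Hole (subtracted): ⌀0.5, A = 0.1963 in², y = 0.475 in, Ī = 0.003068 in⁴.
Centroid: ȳ = ΣA·y / ΣA = 7.843 in.
Transfer each piece to the horizontal axis through the centroid using Ī + A·d² with d = y − 7.843:
  bottom flange: d = -7.368 in → contributes +309.9 in⁴
  web: d = -0.09346 in → contributes +62.92 in⁴
  top flange: d = 7.182 in → contributes +294.4 in⁴
  hole: d = -7.368 in → contributes −10.66 in⁴
Total I = 656.6 in⁴.

I_xx ≈ 660 in⁴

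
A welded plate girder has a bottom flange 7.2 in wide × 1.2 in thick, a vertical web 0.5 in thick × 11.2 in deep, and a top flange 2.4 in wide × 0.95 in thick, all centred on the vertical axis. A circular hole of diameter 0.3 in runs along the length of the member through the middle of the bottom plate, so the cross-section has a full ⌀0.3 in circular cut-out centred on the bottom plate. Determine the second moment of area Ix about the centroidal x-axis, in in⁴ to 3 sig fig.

Break the section into simple shapes (no overlaps), measuring from the bottom-left corner of the bounding box.
Bottom plate: 7.2 × 1.2, A = 8.64 in², y = 0.6 in, Ī = 1.0368 in⁴.
Web plate: 0.5 × 11.2, A = 5.6 in², y = 6.8 in, Ī = 58.539 in⁴.
Top plate: 2.4 × 0.95, A = 2.28 in², y = 12.875 in, Ī = 0.17148 in⁴.
Hole (subtracted): ⌀0.3, A = 0.070686 in², y = 0.6 in, Ī = 0.00039761 in⁴.
Centroid: ȳ = ΣA·y / ΣA = 4.4121 in.
Transfer each piece to the centroidal x-axis using Ī + A·d² with d = y − 4.4121:
  bottom plate: d = -3.8121 in → contributes +126.6 in⁴
  web plate: d = 2.3879 in → contributes +90.469 in⁴
  top plate: d = 8.4629 in → contributes +163.47 in⁴
  hole: d = -3.8121 in → contributes −1.0276 in⁴
Total I = 379.5 in⁴.

Ix ≈ 380 in⁴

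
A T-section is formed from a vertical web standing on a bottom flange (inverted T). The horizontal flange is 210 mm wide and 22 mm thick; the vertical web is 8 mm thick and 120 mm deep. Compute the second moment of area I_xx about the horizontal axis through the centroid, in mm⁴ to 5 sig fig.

I_xx ≈ 5.3451 × 10⁶ mm⁴

Decompose the section into non-overlapping parts with the origin at the bottom-left of its bounding rectangle.
Flange: 210 × 22, A = 4 620 mm², y = 11 mm, Ī = 186 340 mm⁴.
Web: 8 × 120, A = 960 mm², y = 82 mm, Ī = 1 152 000 mm⁴.
Centroid: ȳ = ΣA·y / ΣA = 23.21505 mm.
Transfer each piece to the horizontal axis through the centroid using Ī + A·d² with d = y − 23.21505:
  flange: d = -12.21505 mm → contributes +875678.8 mm⁴
  web: d = 58.78495 mm → contributes +4 469 443 mm⁴
Total I = 5 345 122 mm⁴.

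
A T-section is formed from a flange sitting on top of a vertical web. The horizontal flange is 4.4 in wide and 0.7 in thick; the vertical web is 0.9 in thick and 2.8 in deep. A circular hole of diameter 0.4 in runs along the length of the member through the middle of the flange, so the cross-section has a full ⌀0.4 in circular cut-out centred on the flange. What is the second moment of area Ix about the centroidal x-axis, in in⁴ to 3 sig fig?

Ix ≈ 5.94 in⁴

Split into non-overlapping primitives; take the origin at the lower-left of the bounding box.
Flange: 4.4 × 0.7, A = 3.08 in², y = 3.15 in, Ī = 0.12577 in⁴.
Web: 0.9 × 2.8, A = 2.52 in², y = 1.4 in, Ī = 1.6464 in⁴.
Hole (subtracted): ⌀0.4, A = 0.12566 in², y = 3.15 in, Ī = 0.0012566 in⁴.
Centroid: ȳ = ΣA·y / ΣA = 2.3444 in.
Transfer each piece to the centroidal x-axis using Ī + A·d² with d = y − 2.3444:
  flange: d = 0.80558 in → contributes +2.1245 in⁴
  web: d = -0.94442 in → contributes +3.8941 in⁴
  hole: d = 0.80558 in → contributes −0.082807 in⁴
Total I = 5.9358 in⁴.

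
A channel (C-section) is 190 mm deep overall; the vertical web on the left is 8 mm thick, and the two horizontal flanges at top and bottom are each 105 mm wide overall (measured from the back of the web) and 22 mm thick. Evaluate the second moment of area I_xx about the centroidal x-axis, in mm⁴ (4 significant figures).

Decompose the section into non-overlapping parts with the origin at the bottom-left of its bounding rectangle.
Web: 8 × 190, A = 1 520 mm², y = 95 mm, Ī = 4 572 667 mm⁴.
Top flange (beyond web): 97 × 22, A = 2 134 mm², y = 179 mm, Ī = 86071.3 mm⁴.
Bottom flange (beyond web): 97 × 22, A = 2 134 mm², y = 11 mm, Ī = 86071.3 mm⁴.
By symmetry the centroid is at mid-height, ȳ = 95 mm.
Transfer each piece to the centroidal x-axis using Ī + A·d² with d = y − 95:
  web: d = 0 mm → contributes +4 572 667 mm⁴
  top flange (beyond web): d = 84 mm → contributes +15 143 575 mm⁴
  bottom flange (beyond web): d = -84 mm → contributes +15 143 575 mm⁴
Total I = 34 859 817 mm⁴.

I_xx ≈ 3.486 × 10⁷ mm⁴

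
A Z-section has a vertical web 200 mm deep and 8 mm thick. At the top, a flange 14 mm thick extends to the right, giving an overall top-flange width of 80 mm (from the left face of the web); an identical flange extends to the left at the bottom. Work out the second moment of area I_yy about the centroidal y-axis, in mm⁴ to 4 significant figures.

Break the section into simple shapes (no overlaps), measuring from the bottom-left corner of the bounding box.
Web: 8 × 200, A = 1 600 mm², x = 76 mm, Ī = 8533.33 mm⁴.
Top flange (beyond web): 72 × 14, A = 1 008 mm², x = 116 mm, Ī = 435 456 mm⁴.
Bottom flange (beyond web): 72 × 14, A = 1 008 mm², x = 36 mm, Ī = 435 456 mm⁴.
Centroid: x̄ = ΣA·x / ΣA = 76 mm.
Transfer each piece to the centroidal y-axis using Ī + A·d² with d = x − 76:
  web: d = 0 mm → contributes +8533.33 mm⁴
  top flange (beyond web): d = 40 mm → contributes +2 048 256 mm⁴
  bottom flange (beyond web): d = -40 mm → contributes +2 048 256 mm⁴
Total I = 4 105 045 mm⁴.

I_yy ≈ 4.105 × 10⁶ mm⁴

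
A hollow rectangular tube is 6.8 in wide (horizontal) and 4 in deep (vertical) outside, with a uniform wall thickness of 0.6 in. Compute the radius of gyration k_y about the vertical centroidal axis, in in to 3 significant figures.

Treat the section as a set of non-overlapping primitives; coordinates are from the bounding-box lower-left.
Outer rectangle: 6.8 × 4, A = 27.2 in², x = 3.4 in, Ī = 104.81 in⁴.
Inner void (subtracted): 5.6 × 2.8, A = 15.68 in², x = 3.4 in, Ī = 40.977 in⁴.
By symmetry the centroid is at mid-width, x̄ = 3.4 in.
All pieces are centred on the vertical centroidal axis, so I = ΣĪ (holes subtracted) = 63.834 in⁴.
Radius of gyration: k = √(I/A) = √(63.834 / 11.52) = 2.354 in.

k_y ≈ 2.35 in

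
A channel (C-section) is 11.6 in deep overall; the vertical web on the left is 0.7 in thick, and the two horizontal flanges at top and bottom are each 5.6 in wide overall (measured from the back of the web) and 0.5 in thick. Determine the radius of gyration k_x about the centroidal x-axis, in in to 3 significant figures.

k_x ≈ 4.31 in

Break the section into simple shapes (no overlaps), measuring from the bottom-left corner of the bounding box.
Web: 0.7 × 11.6, A = 8.12 in², y = 5.8 in, Ī = 91.052 in⁴.
Top flange (beyond web): 4.9 × 0.5, A = 2.45 in², y = 11.35 in, Ī = 0.051042 in⁴.
Bottom flange (beyond web): 4.9 × 0.5, A = 2.45 in², y = 0.25 in, Ī = 0.051042 in⁴.
By symmetry the centroid is at mid-height, ȳ = 5.8 in.
Transfer each piece to the centroidal x-axis using Ī + A·d² with d = y − 5.8:
  web: d = 0 in → contributes +91.052 in⁴
  top flange (beyond web): d = 5.55 in → contributes +75.517 in⁴
  bottom flange (beyond web): d = -5.55 in → contributes +75.517 in⁴
Total I = 242.09 in⁴.
Radius of gyration: k = √(I/A) = √(242.09 / 13.02) = 4.312 in.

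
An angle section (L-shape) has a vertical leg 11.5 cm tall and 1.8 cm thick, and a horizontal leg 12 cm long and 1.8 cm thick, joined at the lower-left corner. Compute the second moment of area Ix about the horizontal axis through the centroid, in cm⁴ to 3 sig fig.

Decompose the section into non-overlapping parts with the origin at the bottom-left of its bounding rectangle.
Vertical leg: 1.8 × 11.5, A = 20.7 cm², y = 5.75 cm, Ī = 228.13 cm⁴.
Horizontal leg (remainder): 10.2 × 1.8, A = 18.36 cm², y = 0.9 cm, Ī = 4.9572 cm⁴.
Centroid: ȳ = ΣA·y / ΣA = 3.4703 cm.
Transfer each piece to the horizontal axis through the centroid using Ī + A·d² with d = y − 3.4703:
  vertical leg: d = 2.2797 cm → contributes +335.71 cm⁴
  horizontal leg (remainder): d = -2.5703 cm → contributes +126.25 cm⁴
Total I = 461.96 cm⁴.

Ix ≈ 462 cm⁴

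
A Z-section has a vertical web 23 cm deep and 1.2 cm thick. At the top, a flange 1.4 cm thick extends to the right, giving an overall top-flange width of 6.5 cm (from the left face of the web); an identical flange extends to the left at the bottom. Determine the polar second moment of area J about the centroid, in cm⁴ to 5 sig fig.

Treat the section as a set of non-overlapping primitives; coordinates are from the bounding-box lower-left.
Web: 1.2 × 23, A = 27.6 cm², y = 11.5 cm, Ī = 1216.7 cm⁴.
Top flange (beyond web): 5.3 × 1.4, A = 7.42 cm², y = 22.3 cm, Ī = 1.211933 cm⁴.
Bottom flange (beyond web): 5.3 × 1.4, A = 7.42 cm², y = 0.7 cm, Ī = 1.211933 cm⁴.
Centroid: ȳ = ΣA·y / ΣA = 11.5 cm.
Transfer each piece to the centroidal x-axis using Ī + A·d² with d = y − 11.5:
  web: d = 0 cm → contributes +1216.7 cm⁴
  top flange (beyond web): d = 10.8 cm → contributes +866.6807 cm⁴
  bottom flange (beyond web): d = -10.8 cm → contributes +866.6807 cm⁴
Total I = 2950.061 cm⁴.
For the y-axis: x̄ = 5.9 cm.
Repeating about the centroidal y-axis gives I_y = 194.7975 cm⁴.
Polar second moment: J = I_x + I_y = 3144.859 cm⁴.

J ≈ 3144.9 cm⁴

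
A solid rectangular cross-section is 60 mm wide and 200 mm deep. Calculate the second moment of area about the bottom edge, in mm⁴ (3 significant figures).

The section: 60 × 200, A = 12 000 mm², y = 100 mm, Ī = 40 000 000 mm⁴.
Transfer it to a horizontal axis along the bottom face using Ī + A·d² with d = y − 0:
  the section: d = 100 mm → contributes +160 000 000 mm⁴
Total I = 160 000 000 mm⁴.

I_base ≈ 1.60 × 10⁸ mm⁴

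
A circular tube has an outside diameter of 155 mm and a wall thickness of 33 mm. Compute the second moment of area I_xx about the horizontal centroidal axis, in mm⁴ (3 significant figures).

Break the section into simple shapes (no overlaps), measuring from the bottom-left corner of the bounding box.
Outer circle: ⌀155, A = 18 869 mm², y = 77.5 mm, Ī = 28 333 269 mm⁴.
Bore (subtracted): ⌀89, A = 6221.1 mm², y = 77.5 mm, Ī = 3 079 853 mm⁴.
By symmetry the centroid is at mid-height, ȳ = 77.5 mm.
All pieces are centred on the horizontal centroidal axis, so I = ΣĪ (holes subtracted) = 25 253 417 mm⁴.

I_xx ≈ 2.53 × 10⁷ mm⁴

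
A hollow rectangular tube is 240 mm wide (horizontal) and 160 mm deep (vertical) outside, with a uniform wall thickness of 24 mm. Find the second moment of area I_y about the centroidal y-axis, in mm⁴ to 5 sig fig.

I_y ≈ 1.1826 × 10⁸ mm⁴

Break the section into simple shapes (no overlaps), measuring from the bottom-left corner of the bounding box.
Outer rectangle: 240 × 160, A = 38 400 mm², x = 120 mm, Ī = 184 320 000 mm⁴.
Inner void (subtracted): 192 × 112, A = 21 504 mm², x = 120 mm, Ī = 66 060 288 mm⁴.
By symmetry the centroid is at mid-width, x̄ = 120 mm.
All pieces are centred on the centroidal y-axis, so I = ΣĪ (holes subtracted) = 118 259 712 mm⁴.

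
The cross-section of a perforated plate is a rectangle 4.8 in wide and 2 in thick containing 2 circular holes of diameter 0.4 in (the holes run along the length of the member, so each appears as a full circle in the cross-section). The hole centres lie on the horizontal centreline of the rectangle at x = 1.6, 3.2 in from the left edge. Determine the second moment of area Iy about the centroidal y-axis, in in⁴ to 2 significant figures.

Break the section into simple shapes (no overlaps), measuring from the bottom-left corner of the bounding box.
Plate: 4.8 × 2, A = 9.6 in², x = 2.4 in, Ī = 18.43 in⁴.
Hole 1 (subtracted): ⌀0.4, A = 0.1257 in², x = 1.6 in, Ī = 0.001257 in⁴.
Hole 2 (subtracted): ⌀0.4, A = 0.1257 in², x = 3.2 in, Ī = 0.001257 in⁴.
By symmetry the centroid is at mid-width, x̄ = 2.4 in.
Transfer each piece to the centroidal y-axis using Ī + A·d² with d = x − 2.4:
  plate: d = 0 in → contributes +18.43 in⁴
  hole 1: d = -0.8 in → contributes −0.08168 in⁴
  hole 2: d = 0.8 in → contributes −0.08168 in⁴
Total I = 18.27 in⁴.

Iy ≈ 18 in⁴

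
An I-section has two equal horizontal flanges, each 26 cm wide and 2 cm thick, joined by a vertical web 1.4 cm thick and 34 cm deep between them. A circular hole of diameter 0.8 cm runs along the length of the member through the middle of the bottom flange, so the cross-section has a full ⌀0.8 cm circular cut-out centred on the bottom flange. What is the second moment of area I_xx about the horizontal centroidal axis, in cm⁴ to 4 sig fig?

Split into non-overlapping primitives; take the origin at the lower-left of the bounding box.
Bottom flange: 26 × 2, A = 52 cm², y = 1 cm, Ī = 17.3333 cm⁴.
Web: 1.4 × 34, A = 47.6 cm², y = 19 cm, Ī = 4585.47 cm⁴.
Top flange: 26 × 2, A = 52 cm², y = 37 cm, Ī = 17.3333 cm⁴.
Hole (subtracted): ⌀0.8, A = 0.502655 cm², y = 1 cm, Ī = 0.0201062 cm⁴.
Centroid: ȳ = ΣA·y / ΣA = 19.0599 cm.
Transfer each piece to the horizontal centroidal axis using Ī + A·d² with d = y − 19.0599:
  bottom flange: d = -18.0599 cm → contributes +16977.6 cm⁴
  web: d = -0.0598805 cm → contributes +4585.64 cm⁴
  top flange: d = 17.9401 cm → contributes +16753.4 cm⁴
  hole: d = -18.0599 cm → contributes −163.966 cm⁴
Total I = 38152.7 cm⁴.

I_xx ≈ 3.815 × 10⁴ cm⁴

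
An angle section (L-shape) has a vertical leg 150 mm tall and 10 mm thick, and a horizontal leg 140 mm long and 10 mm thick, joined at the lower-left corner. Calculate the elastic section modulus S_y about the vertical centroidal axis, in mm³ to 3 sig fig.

Split into non-overlapping primitives; take the origin at the lower-left of the bounding box.
Vertical leg: 10 × 150, A = 1 500 mm², x = 5 mm, Ī = 12 500 mm⁴.
Horizontal leg (remainder): 130 × 10, A = 1 300 mm², x = 75 mm, Ī = 1 830 833 mm⁴.
Centroid: x̄ = ΣA·x / ΣA = 37.5 mm.
Transfer each piece to the vertical centroidal axis using Ī + A·d² with d = x − 37.5:
  vertical leg: d = -32.5 mm → contributes +1 596 875 mm⁴
  horizontal leg (remainder): d = 37.5 mm → contributes +3 658 958 mm⁴
Total I = 5 255 833 mm⁴.
Extreme fibre distance c = 102.5 mm; S = I/c = 51 276 mm³.

S_y ≈ 5.13 × 10⁴ mm³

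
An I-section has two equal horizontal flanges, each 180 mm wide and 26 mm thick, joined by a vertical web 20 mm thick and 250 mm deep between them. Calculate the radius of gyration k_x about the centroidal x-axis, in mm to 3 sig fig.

Split into non-overlapping primitives; take the origin at the lower-left of the bounding box.
Bottom flange: 180 × 26, A = 4 680 mm², y = 13 mm, Ī = 263 640 mm⁴.
Web: 20 × 250, A = 5 000 mm², y = 151 mm, Ī = 26 041 667 mm⁴.
Top flange: 180 × 26, A = 4 680 mm², y = 289 mm, Ī = 263 640 mm⁴.
By symmetry the centroid is at mid-height, ȳ = 151 mm.
Transfer each piece to the centroidal x-axis using Ī + A·d² with d = y − 151:
  bottom flange: d = -138 mm → contributes +89 389 560 mm⁴
  web: d = 0 mm → contributes +26 041 667 mm⁴
  top flange: d = 138 mm → contributes +89 389 560 mm⁴
Total I = 204 820 787 mm⁴.
Radius of gyration: k = √(I/A) = √(204 820 787 / 14 360) = 119.43 mm.

k_x ≈ 119 mm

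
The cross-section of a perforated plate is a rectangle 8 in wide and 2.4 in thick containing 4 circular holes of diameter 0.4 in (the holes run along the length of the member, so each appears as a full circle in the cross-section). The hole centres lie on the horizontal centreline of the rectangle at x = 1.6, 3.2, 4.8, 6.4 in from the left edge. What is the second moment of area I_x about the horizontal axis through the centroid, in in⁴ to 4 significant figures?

I_x ≈ 9.211 in⁴

Break the section into simple shapes (no overlaps), measuring from the bottom-left corner of the bounding box.
Plate: 8 × 2.4, A = 19.2 in², y = 1.2 in, Ī = 9.216 in⁴.
Hole 1 (subtracted): ⌀0.4, A = 0.125664 in², y = 1.2 in, Ī = 0.00125664 in⁴.
Hole 2 (subtracted): ⌀0.4, A = 0.125664 in², y = 1.2 in, Ī = 0.00125664 in⁴.
Hole 3 (subtracted): ⌀0.4, A = 0.125664 in², y = 1.2 in, Ī = 0.00125664 in⁴.
Hole 4 (subtracted): ⌀0.4, A = 0.125664 in², y = 1.2 in, Ī = 0.00125664 in⁴.
By symmetry the centroid is at mid-height, ȳ = 1.2 in.
All pieces are centred on the horizontal axis through the centroid, so I = ΣĪ (holes subtracted) = 9.21097 in⁴.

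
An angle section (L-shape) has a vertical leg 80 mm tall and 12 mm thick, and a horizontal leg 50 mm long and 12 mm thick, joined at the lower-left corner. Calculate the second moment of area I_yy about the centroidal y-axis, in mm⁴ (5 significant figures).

Decompose the section into non-overlapping parts with the origin at the bottom-left of its bounding rectangle.
Vertical leg: 12 × 80, A = 960 mm², x = 6 mm, Ī = 11 520 mm⁴.
Horizontal leg (remainder): 38 × 12, A = 456 mm², x = 31 mm, Ī = 54 872 mm⁴.
Centroid: x̄ = ΣA·x / ΣA = 14.05085 mm.
Transfer each piece to the centroidal y-axis using Ī + A·d² with d = x − 14.05085:
  vertical leg: d = -8.050847 mm → contributes +73743.5 mm⁴
  horizontal leg (remainder): d = 16.94915 mm → contributes +185868.8 mm⁴
Total I = 259612.3 mm⁴.

I_yy ≈ 2.5961 × 10⁵ mm⁴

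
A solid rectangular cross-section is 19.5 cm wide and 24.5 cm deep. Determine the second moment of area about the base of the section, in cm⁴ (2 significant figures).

The section: 19.5 × 24.5, A = 477.8 cm², y = 12.25 cm, Ī = 23 897 cm⁴.
Transfer it to a horizontal axis along the bottom face using Ī + A·d² with d = y − 0:
  the section: d = 12.25 cm → contributes +95 590 cm⁴
Total I = 95 590 cm⁴.

I_base ≈ 9.6 × 10⁴ cm⁴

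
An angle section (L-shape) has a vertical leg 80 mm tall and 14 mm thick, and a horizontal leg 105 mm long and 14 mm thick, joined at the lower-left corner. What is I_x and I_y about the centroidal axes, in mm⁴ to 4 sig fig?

I_x ≈ 1.267 × 10⁶ mm⁴, I_y ≈ 2.540 × 10⁶ mm⁴

Decompose the section into non-overlapping parts with the origin at the bottom-left of its bounding rectangle.
Vertical leg: 14 × 80, A = 1 120 mm², y = 40 mm, Ī = 597 333 mm⁴.
Horizontal leg (remainder): 91 × 14, A = 1 274 mm², y = 7 mm, Ī = 20808.7 mm⁴.
Centroid: ȳ = ΣA·y / ΣA = 22.4386 mm.
Transfer each piece to the centroidal x-axis using Ī + A·d² with d = y − 22.4386:
  vertical leg: d = 17.5614 mm → contributes +942 745 mm⁴
  horizontal leg (remainder): d = -15.4386 mm → contributes +324 467 mm⁴
Total I = 1 267 211 mm⁴.
For the y-axis: x̄ = 34.9386 mm.
Repeating about the centroidal y-axis gives I_y = 2 540 249 mm⁴.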